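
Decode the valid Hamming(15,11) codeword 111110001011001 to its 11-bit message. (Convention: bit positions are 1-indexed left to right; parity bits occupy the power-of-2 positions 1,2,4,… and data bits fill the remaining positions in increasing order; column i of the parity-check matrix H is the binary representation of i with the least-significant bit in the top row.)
Parity bits occupy power-of-2 positions; data bits are at positions {3,5,6,7,9,10,11,12,13,14,15} (1-indexed).
Extract: c[3]=1 c[5]=1 c[6]=0 c[7]=0 c[9]=1 c[10]=0 c[11]=1 c[12]=1 c[13]=0 c[14]=0 c[15]=1
Data = 11001011001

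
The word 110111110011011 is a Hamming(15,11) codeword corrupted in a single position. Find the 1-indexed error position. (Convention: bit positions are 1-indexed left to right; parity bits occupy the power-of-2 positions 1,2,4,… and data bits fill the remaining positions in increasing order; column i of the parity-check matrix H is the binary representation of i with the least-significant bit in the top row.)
Syndrome s = H · r^T (mod 2), r = 110111110011011:
  s[0] = (101010101010101)·(110111110011011) mod 2 = 1+0+0+0+1+0+1+0+0+0+1+0+0+0+1 mod 2 = 1
  s[1] = (011001100110011)·(110111110011011) mod 2 = 0+1+0+0+0+1+1+0+0+0+1+0+0+1+1 mod 2 = 0
  s[2] = (000111100001111)·(110111110011011) mod 2 = 0+0+0+1+1+1+1+0+0+0+0+1+0+1+1 mod 2 = 1
  s[3] = (000000011111111)·(110111110011011) mod 2 = 0+0+0+0+0+0+0+1+0+0+1+1+0+1+1 mod 2 = 1
Syndrome = 1011
Column i of H is the binary representation of i, so the syndrome is the binary index of the flipped bit.
Read s = 1011 with s[0] as LSB: 1·2^0 + 0·2^1 + 1·2^2 + 1·2^3 = 13.
Error is at bit position 13.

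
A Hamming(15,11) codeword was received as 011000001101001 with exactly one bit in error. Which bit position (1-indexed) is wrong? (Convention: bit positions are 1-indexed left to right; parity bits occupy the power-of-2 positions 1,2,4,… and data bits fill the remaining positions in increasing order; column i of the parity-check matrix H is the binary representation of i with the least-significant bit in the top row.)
Syndrome s = H · r^T (mod 2), r = 011000001101001:
  s[0] = (101010101010101)·(011000001101001) mod 2 = 0+0+1+0+0+0+0+0+1+0+0+0+0+0+1 mod 2 = 1
  s[1] = (011001100110011)·(011000001101001) mod 2 = 0+1+1+0+0+0+0+0+0+1+0+0+0+0+1 mod 2 = 0
  s[2] = (000111100001111)·(011000001101001) mod 2 = 0+0+0+0+0+0+0+0+0+0+0+1+0+0+1 mod 2 = 0
  s[3] = (000000011111111)·(011000001101001) mod 2 = 0+0+0+0+0+0+0+0+1+1+0+1+0+0+1 mod 2 = 0
Syndrome = 1000
Column i of H is the binary representation of i, so the syndrome is the binary index of the flipped bit.
Read s = 1000 with s[0] as LSB: 1·2^0 + 0·2^1 + 0·2^2 + 0·2^3 = 1.
Error is at bit position 1.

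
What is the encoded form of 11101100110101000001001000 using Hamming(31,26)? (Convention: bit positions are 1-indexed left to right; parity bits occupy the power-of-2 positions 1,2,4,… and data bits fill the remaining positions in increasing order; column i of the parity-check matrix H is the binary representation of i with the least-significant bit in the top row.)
Codeword c = d · G (mod 2), d = 11101100110101000001001000:
  c[0] = d·G[:,0] = (11101100110101000001001000)·(11011010101101010101010101) mod 2 = 1+1+0+0+1+0+0+0+1+0+0+1+0+1+0+0+0+0+0+1+0+0+0+0+0+0 mod 2 = 1
  c[1] = d·G[:,1] = (11101100110101000001001000)·(10110110011011001100110011) mod 2 = 1+0+1+0+0+1+0+0+0+1+0+0+0+1+0+0+0+0+0+0+0+0+0+0+0+0 mod 2 = 1
  c[2] = d·G[:,2] = (11101100110101000001001000)·(10000000000000000000000000) mod 2 = 1+0+0+0+0+0+0+0+0+0+0+0+0+0+0+0+0+0+0+0+0+0+0+0+0+0 mod 2 = 1
  c[3] = d·G[:,3] = (11101100110101000001001000)·(01110001111000111100001111) mod 2 = 0+1+1+0+0+0+0+0+1+1+0+0+0+0+0+0+0+0+0+0+0+0+1+0+0+0 mod 2 = 1
  c[4] = d·G[:,4] = (11101100110101000001001000)·(01000000000000000000000000) mod 2 = 0+1+0+0+0+0+0+0+0+0+0+0+0+0+0+0+0+0+0+0+0+0+0+0+0+0 mod 2 = 1
  c[5] = d·G[:,5] = (11101100110101000001001000)·(00100000000000000000000000) mod 2 = 0+0+1+0+0+0+0+0+0+0+0+0+0+0+0+0+0+0+0+0+0+0+0+0+0+0 mod 2 = 1
  c[6] = d·G[:,6] = (11101100110101000001001000)·(00010000000000000000000000) mod 2 = 0+0+0+0+0+0+0+0+0+0+0+0+0+0+0+0+0+0+0+0+0+0+0+0+0+0 mod 2 = 0
  c[7] = d·G[:,7] = (11101100110101000001001000)·(00001111111000000011111111) mod 2 = 0+0+0+0+1+1+0+0+1+1+0+0+0+0+0+0+0+0+0+1+0+0+1+0+0+0 mod 2 = 0
  c[8] = d·G[:,8] = (11101100110101000001001000)·(00001000000000000000000000) mod 2 = 0+0+0+0+1+0+0+0+0+0+0+0+0+0+0+0+0+0+0+0+0+0+0+0+0+0 mod 2 = 1
  c[9] = d·G[:,9] = (11101100110101000001001000)·(00000100000000000000000000) mod 2 = 0+0+0+0+0+1+0+0+0+0+0+0+0+0+0+0+0+0+0+0+0+0+0+0+0+0 mod 2 = 1
  c[10] = d·G[:,10] = (11101100110101000001001000)·(00000010000000000000000000) mod 2 = 0+0+0+0+0+0+0+0+0+0+0+0+0+0+0+0+0+0+0+0+0+0+0+0+0+0 mod 2 = 0
  c[11] = d·G[:,11] = (11101100110101000001001000)·(00000001000000000000000000) mod 2 = 0+0+0+0+0+0+0+0+0+0+0+0+0+0+0+0+0+0+0+0+0+0+0+0+0+0 mod 2 = 0
  c[12] = d·G[:,12] = (11101100110101000001001000)·(00000000100000000000000000) mod 2 = 0+0+0+0+0+0+0+0+1+0+0+0+0+0+0+0+0+0+0+0+0+0+0+0+0+0 mod 2 = 1
  c[13] = d·G[:,13] = (11101100110101000001001000)·(00000000010000000000000000) mod 2 = 0+0+0+0+0+0+0+0+0+1+0+0+0+0+0+0+0+0+0+0+0+0+0+0+0+0 mod 2 = 1
  c[14] = d·G[:,14] = (11101100110101000001001000)·(00000000001000000000000000) mod 2 = 0+0+0+0+0+0+0+0+0+0+0+0+0+0+0+0+0+0+0+0+0+0+0+0+0+0 mod 2 = 0
  c[15] = d·G[:,15] = (11101100110101000001001000)·(00000000000111111111111111) mod 2 = 0+0+0+0+0+0+0+0+0+0+0+1+0+1+0+0+0+0+0+1+0+0+1+0+0+0 mod 2 = 0
  c[16] = d·G[:,16] = (11101100110101000001001000)·(00000000000100000000000000) mod 2 = 0+0+0+0+0+0+0+0+0+0+0+1+0+0+0+0+0+0+0+0+0+0+0+0+0+0 mod 2 = 1
  c[17] = d·G[:,17] = (11101100110101000001001000)·(00000000000010000000000000) mod 2 = 0+0+0+0+0+0+0+0+0+0+0+0+0+0+0+0+0+0+0+0+0+0+0+0+0+0 mod 2 = 0
  c[18] = d·G[:,18] = (11101100110101000001001000)·(00000000000001000000000000) mod 2 = 0+0+0+0+0+0+0+0+0+0+0+0+0+1+0+0+0+0+0+0+0+0+0+0+0+0 mod 2 = 1
  c[19] = d·G[:,19] = (11101100110101000001001000)·(00000000000000100000000000) mod 2 = 0+0+0+0+0+0+0+0+0+0+0+0+0+0+0+0+0+0+0+0+0+0+0+0+0+0 mod 2 = 0
  c[20] = d·G[:,20] = (11101100110101000001001000)·(00000000000000010000000000) mod 2 = 0+0+0+0+0+0+0+0+0+0+0+0+0+0+0+0+0+0+0+0+0+0+0+0+0+0 mod 2 = 0
  c[21] = d·G[:,21] = (11101100110101000001001000)·(00000000000000001000000000) mod 2 = 0+0+0+0+0+0+0+0+0+0+0+0+0+0+0+0+0+0+0+0+0+0+0+0+0+0 mod 2 = 0
  c[22] = d·G[:,22] = (11101100110101000001001000)·(00000000000000000100000000) mod 2 = 0+0+0+0+0+0+0+0+0+0+0+0+0+0+0+0+0+0+0+0+0+0+0+0+0+0 mod 2 = 0
  c[23] = d·G[:,23] = (11101100110101000001001000)·(00000000000000000010000000) mod 2 = 0+0+0+0+0+0+0+0+0+0+0+0+0+0+0+0+0+0+0+0+0+0+0+0+0+0 mod 2 = 0
  c[24] = d·G[:,24] = (11101100110101000001001000)·(00000000000000000001000000) mod 2 = 0+0+0+0+0+0+0+0+0+0+0+0+0+0+0+0+0+0+0+1+0+0+0+0+0+0 mod 2 = 1
  c[25] = d·G[:,25] = (11101100110101000001001000)·(00000000000000000000100000) mod 2 = 0+0+0+0+0+0+0+0+0+0+0+0+0+0+0+0+0+0+0+0+0+0+0+0+0+0 mod 2 = 0
  c[26] = d·G[:,26] = (11101100110101000001001000)·(00000000000000000000010000) mod 2 = 0+0+0+0+0+0+0+0+0+0+0+0+0+0+0+0+0+0+0+0+0+0+0+0+0+0 mod 2 = 0
  c[27] = d·G[:,27] = (11101100110101000001001000)·(00000000000000000000001000) mod 2 = 0+0+0+0+0+0+0+0+0+0+0+0+0+0+0+0+0+0+0+0+0+0+1+0+0+0 mod 2 = 1
  c[28] = d·G[:,28] = (11101100110101000001001000)·(00000000000000000000000100) mod 2 = 0+0+0+0+0+0+0+0+0+0+0+0+0+0+0+0+0+0+0+0+0+0+0+0+0+0 mod 2 = 0
  c[29] = d·G[:,29] = (11101100110101000001001000)·(00000000000000000000000010) mod 2 = 0+0+0+0+0+0+0+0+0+0+0+0+0+0+0+0+0+0+0+0+0+0+0+0+0+0 mod 2 = 0
  c[30] = d·G[:,30] = (11101100110101000001001000)·(00000000000000000000000001) mod 2 = 0+0+0+0+0+0+0+0+0+0+0+0+0+0+0+0+0+0+0+0+0+0+0+0+0+0 mod 2 = 0
Codeword = 1111110011001100101000001001000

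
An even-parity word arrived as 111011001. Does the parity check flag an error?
Sum of received bits: 1+1+1+0+1+1+0+0+1 = 6; 6 mod 2 = 0. Result is 0 → no error detected.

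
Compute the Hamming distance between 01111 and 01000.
XOR = 00111, count of 1s = 3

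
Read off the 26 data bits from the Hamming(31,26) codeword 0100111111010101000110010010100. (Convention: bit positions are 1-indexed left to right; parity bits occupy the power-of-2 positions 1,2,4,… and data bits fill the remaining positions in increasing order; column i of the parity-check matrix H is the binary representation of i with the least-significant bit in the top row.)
Parity bits occupy power-of-2 positions; data bits are at positions {3,5,6,7,9,10,11,12,13,14,15,17,18,19,20,21,22,23,24,25,26,27,28,29,30,31} (1-indexed).
Extract: c[3]=0 c[5]=1 c[6]=1 c[7]=1 c[9]=1 c[10]=1 c[11]=0 c[12]=1 c[13]=0 c[14]=1 c[15]=0 c[17]=0 c[18]=0 c[19]=0 c[20]=1 c[21]=1 c[22]=0 c[23]=0 c[24]=1 c[25]=0 c[26]=0 c[27]=1 c[28]=0 c[29]=1 c[30]=0 c[31]=0
Data = 01111101010000110010010100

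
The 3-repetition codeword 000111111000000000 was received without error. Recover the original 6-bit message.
Split into 3-bit blocks: 000 111 111 000 000 000
Data = 011000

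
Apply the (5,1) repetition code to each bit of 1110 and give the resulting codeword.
Repeat each bit 5× and concatenate:
1→11111  1→11111  1→11111  0→00000
Codeword = 11111111111111100000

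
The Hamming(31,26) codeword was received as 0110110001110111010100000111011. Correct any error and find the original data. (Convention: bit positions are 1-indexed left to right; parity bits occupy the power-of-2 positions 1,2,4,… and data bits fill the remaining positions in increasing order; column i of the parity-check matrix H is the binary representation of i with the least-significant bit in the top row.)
Syndrome s = H · r^T (mod 2), r = 0110110001110111010100000111011:
  s[0] = (1010101010101010101010101010101)·(0110110001110111010100000111011) mod 2 = 0+0+1+0+1+0+0+0+0+0+1+0+0+0+1+0+0+0+0+0+0+0+0+0+0+0+1+0+0+0+1 mod 2 = 0
  s[1] = (0110011001100110011001100110011)·(0110110001110111010100000111011) mod 2 = 0+1+1+0+0+1+0+0+0+1+1+0+0+1+1+0+0+1+0+0+0+0+0+0+0+1+1+0+0+1+1 mod 2 = 0
  s[2] = (0001111000011110000111100001111)·(0110110001110111010100000111011) mod 2 = 0+0+0+0+1+1+0+0+0+0+0+1+0+1+1+0+0+0+0+1+0+0+0+0+0+0+0+1+0+1+1 mod 2 = 1
  s[3] = (0000000111111110000000011111111)·(0110110001110111010100000111011) mod 2 = 0+0+0+0+0+0+0+0+0+1+1+1+0+1+1+0+0+0+0+0+0+0+0+0+0+1+1+1+0+1+1 mod 2 = 0
  s[4] = (0000000000000001111111111111111)·(0110110001110111010100000111011) mod 2 = 0+0+0+0+0+0+0+0+0+0+0+0+0+0+0+1+0+1+0+1+0+0+0+0+0+1+1+1+0+1+1 mod 2 = 0
Syndrome = 00100
Column 4 of H equals this syndrome → error at bit 4 (1-indexed).
Flip bit 4: 0110110001110111010100000111011 → 0111110001110111010100000111011
Extract data bits at positions {3,5,6,7,9,10,11,12,13,14,15,17,18,19,20,21,22,23,24,25,26,27,28,29,30,31}: 11100111011010100000111011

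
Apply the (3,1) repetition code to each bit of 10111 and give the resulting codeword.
Repeat each bit 3× and concatenate:
1→111  0→000  1→111  1→111  1→111
Codeword = 111000111111111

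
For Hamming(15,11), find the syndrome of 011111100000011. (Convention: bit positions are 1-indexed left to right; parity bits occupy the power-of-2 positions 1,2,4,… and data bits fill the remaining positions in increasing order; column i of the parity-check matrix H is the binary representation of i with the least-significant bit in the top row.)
Syndrome s = H · r^T (mod 2), r = 011111100000011:
  s[0] = (101010101010101)·(011111100000011) mod 2 = 0+0+1+0+1+0+1+0+0+0+0+0+0+0+1 mod 2 = 0
  s[1] = (011001100110011)·(011111100000011) mod 2 = 0+1+1+0+0+1+1+0+0+0+0+0+0+1+1 mod 2 = 0
  s[2] = (000111100001111)·(011111100000011) mod 2 = 0+0+0+1+1+1+1+0+0+0+0+0+0+1+1 mod 2 = 0
  s[3] = (000000011111111)·(011111100000011) mod 2 = 0+0+0+0+0+0+0+0+0+0+0+0+0+1+1 mod 2 = 0
Syndrome = 0000
s = 0: no error detected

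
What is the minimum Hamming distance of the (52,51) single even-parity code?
d_min = 2 (flipping one data bit also flips the parity bit, so the two closest codewords differ in exactly 2 positions).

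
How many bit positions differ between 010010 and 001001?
XOR = 011011, count of 1s = 4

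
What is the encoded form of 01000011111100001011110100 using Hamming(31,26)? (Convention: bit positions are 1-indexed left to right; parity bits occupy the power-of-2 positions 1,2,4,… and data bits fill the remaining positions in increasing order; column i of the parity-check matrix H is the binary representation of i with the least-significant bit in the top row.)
Codeword c = d · G (mod 2), d = 01000011111100001011110100:
  c[0] = d·G[:,0] = (01000011111100001011110100)·(11011010101101010101010101) mod 2 = 0+1+0+0+0+0+1+0+1+0+1+1+0+0+0+0+0+0+0+1+0+1+0+1+0+0 mod 2 = 0
  c[1] = d·G[:,1] = (01000011111100001011110100)·(10110110011011001100110011) mod 2 = 0+0+0+0+0+0+1+0+0+1+1+0+0+0+0+0+1+0+0+0+1+1+0+0+0+0 mod 2 = 0
  c[2] = d·G[:,2] = (01000011111100001011110100)·(10000000000000000000000000) mod 2 = 0+0+0+0+0+0+0+0+0+0+0+0+0+0+0+0+0+0+0+0+0+0+0+0+0+0 mod 2 = 0
  c[3] = d·G[:,3] = (01000011111100001011110100)·(01110001111000111100001111) mod 2 = 0+1+0+0+0+0+0+1+1+1+1+0+0+0+0+0+1+0+0+0+0+0+0+1+0+0 mod 2 = 1
  c[4] = d·G[:,4] = (01000011111100001011110100)·(01000000000000000000000000) mod 2 = 0+1+0+0+0+0+0+0+0+0+0+0+0+0+0+0+0+0+0+0+0+0+0+0+0+0 mod 2 = 1
  c[5] = d·G[:,5] = (01000011111100001011110100)·(00100000000000000000000000) mod 2 = 0+0+0+0+0+0+0+0+0+0+0+0+0+0+0+0+0+0+0+0+0+0+0+0+0+0 mod 2 = 0
  c[6] = d·G[:,6] = (01000011111100001011110100)·(00010000000000000000000000) mod 2 = 0+0+0+0+0+0+0+0+0+0+0+0+0+0+0+0+0+0+0+0+0+0+0+0+0+0 mod 2 = 0
  c[7] = d·G[:,7] = (01000011111100001011110100)·(00001111111000000011111111) mod 2 = 0+0+0+0+0+0+1+1+1+1+1+0+0+0+0+0+0+0+1+1+1+1+0+1+0+0 mod 2 = 0
  c[8] = d·G[:,8] = (01000011111100001011110100)·(00001000000000000000000000) mod 2 = 0+0+0+0+0+0+0+0+0+0+0+0+0+0+0+0+0+0+0+0+0+0+0+0+0+0 mod 2 = 0
  c[9] = d·G[:,9] = (01000011111100001011110100)·(00000100000000000000000000) mod 2 = 0+0+0+0+0+0+0+0+0+0+0+0+0+0+0+0+0+0+0+0+0+0+0+0+0+0 mod 2 = 0
  c[10] = d·G[:,10] = (01000011111100001011110100)·(00000010000000000000000000) mod 2 = 0+0+0+0+0+0+1+0+0+0+0+0+0+0+0+0+0+0+0+0+0+0+0+0+0+0 mod 2 = 1
  c[11] = d·G[:,11] = (01000011111100001011110100)·(00000001000000000000000000) mod 2 = 0+0+0+0+0+0+0+1+0+0+0+0+0+0+0+0+0+0+0+0+0+0+0+0+0+0 mod 2 = 1
  c[12] = d·G[:,12] = (01000011111100001011110100)·(00000000100000000000000000) mod 2 = 0+0+0+0+0+0+0+0+1+0+0+0+0+0+0+0+0+0+0+0+0+0+0+0+0+0 mod 2 = 1
  c[13] = d·G[:,13] = (01000011111100001011110100)·(00000000010000000000000000) mod 2 = 0+0+0+0+0+0+0+0+0+1+0+0+0+0+0+0+0+0+0+0+0+0+0+0+0+0 mod 2 = 1
  c[14] = d·G[:,14] = (01000011111100001011110100)·(00000000001000000000000000) mod 2 = 0+0+0+0+0+0+0+0+0+0+1+0+0+0+0+0+0+0+0+0+0+0+0+0+0+0 mod 2 = 1
  c[15] = d·G[:,15] = (01000011111100001011110100)·(00000000000111111111111111) mod 2 = 0+0+0+0+0+0+0+0+0+0+0+1+0+0+0+0+1+0+1+1+1+1+0+1+0+0 mod 2 = 1
  c[16] = d·G[:,16] = (01000011111100001011110100)·(00000000000100000000000000) mod 2 = 0+0+0+0+0+0+0+0+0+0+0+1+0+0+0+0+0+0+0+0+0+0+0+0+0+0 mod 2 = 1
  c[17] = d·G[:,17] = (01000011111100001011110100)·(00000000000010000000000000) mod 2 = 0+0+0+0+0+0+0+0+0+0+0+0+0+0+0+0+0+0+0+0+0+0+0+0+0+0 mod 2 = 0
  c[18] = d·G[:,18] = (01000011111100001011110100)·(00000000000001000000000000) mod 2 = 0+0+0+0+0+0+0+0+0+0+0+0+0+0+0+0+0+0+0+0+0+0+0+0+0+0 mod 2 = 0
  c[19] = d·G[:,19] = (01000011111100001011110100)·(00000000000000100000000000) mod 2 = 0+0+0+0+0+0+0+0+0+0+0+0+0+0+0+0+0+0+0+0+0+0+0+0+0+0 mod 2 = 0
  c[20] = d·G[:,20] = (01000011111100001011110100)·(00000000000000010000000000) mod 2 = 0+0+0+0+0+0+0+0+0+0+0+0+0+0+0+0+0+0+0+0+0+0+0+0+0+0 mod 2 = 0
  c[21] = d·G[:,21] = (01000011111100001011110100)·(00000000000000001000000000) mod 2 = 0+0+0+0+0+0+0+0+0+0+0+0+0+0+0+0+1+0+0+0+0+0+0+0+0+0 mod 2 = 1
  c[22] = d·G[:,22] = (01000011111100001011110100)·(00000000000000000100000000) mod 2 = 0+0+0+0+0+0+0+0+0+0+0+0+0+0+0+0+0+0+0+0+0+0+0+0+0+0 mod 2 = 0
  c[23] = d·G[:,23] = (01000011111100001011110100)·(00000000000000000010000000) mod 2 = 0+0+0+0+0+0+0+0+0+0+0+0+0+0+0+0+0+0+1+0+0+0+0+0+0+0 mod 2 = 1
  c[24] = d·G[:,24] = (01000011111100001011110100)·(00000000000000000001000000) mod 2 = 0+0+0+0+0+0+0+0+0+0+0+0+0+0+0+0+0+0+0+1+0+0+0+0+0+0 mod 2 = 1
  c[25] = d·G[:,25] = (01000011111100001011110100)·(00000000000000000000100000) mod 2 = 0+0+0+0+0+0+0+0+0+0+0+0+0+0+0+0+0+0+0+0+1+0+0+0+0+0 mod 2 = 1
  c[26] = d·G[:,26] = (01000011111100001011110100)·(00000000000000000000010000) mod 2 = 0+0+0+0+0+0+0+0+0+0+0+0+0+0+0+0+0+0+0+0+0+1+0+0+0+0 mod 2 = 1
  c[27] = d·G[:,27] = (01000011111100001011110100)·(00000000000000000000001000) mod 2 = 0+0+0+0+0+0+0+0+0+0+0+0+0+0+0+0+0+0+0+0+0+0+0+0+0+0 mod 2 = 0
  c[28] = d·G[:,28] = (01000011111100001011110100)·(00000000000000000000000100) mod 2 = 0+0+0+0+0+0+0+0+0+0+0+0+0+0+0+0+0+0+0+0+0+0+0+1+0+0 mod 2 = 1
  c[29] = d·G[:,29] = (01000011111100001011110100)·(00000000000000000000000010) mod 2 = 0+0+0+0+0+0+0+0+0+0+0+0+0+0+0+0+0+0+0+0+0+0+0+0+0+0 mod 2 = 0
  c[30] = d·G[:,30] = (01000011111100001011110100)·(00000000000000000000000001) mod 2 = 0+0+0+0+0+0+0+0+0+0+0+0+0+0+0+0+0+0+0+0+0+0+0+0+0+0 mod 2 = 0
Codeword = 0001100000111111100001011110100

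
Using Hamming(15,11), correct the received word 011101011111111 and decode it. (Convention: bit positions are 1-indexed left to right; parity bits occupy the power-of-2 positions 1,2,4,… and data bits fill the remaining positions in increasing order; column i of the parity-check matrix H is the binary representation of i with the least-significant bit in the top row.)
Syndrome s = H · r^T (mod 2), r = 011101011111111:
  s[0] = (101010101010101)·(011101011111111) mod 2 = 0+0+1+0+0+0+0+0+1+0+1+0+1+0+1 mod 2 = 1
  s[1] = (011001100110011)·(011101011111111) mod 2 = 0+1+1+0+0+1+0+0+0+1+1+0+0+1+1 mod 2 = 1
  s[2] = (000111100001111)·(011101011111111) mod 2 = 0+0+0+1+0+1+0+0+0+0+0+1+1+1+1 mod 2 = 0
  s[3] = (000000011111111)·(011101011111111) mod 2 = 0+0+0+0+0+0+0+1+1+1+1+1+1+1+1 mod 2 = 0
Syndrome = 1100
Column 3 of H equals this syndrome → error at bit 3 (1-indexed).
Flip bit 3: 011101011111111 → 010101011111111
Extract data bits at positions {3,5,6,7,9,10,11,12,13,14,15}: 00101111111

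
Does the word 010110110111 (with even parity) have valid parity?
Sum of all bits: 0+1+0+1+1+0+1+1+0+1+1+1 = 8; 8 mod 2 = 0. Result is 0 → valid parity.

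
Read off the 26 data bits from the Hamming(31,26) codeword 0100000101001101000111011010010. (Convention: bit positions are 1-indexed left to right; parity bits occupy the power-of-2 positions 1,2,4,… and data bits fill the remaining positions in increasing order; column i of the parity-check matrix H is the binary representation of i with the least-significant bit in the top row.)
Parity bits occupy power-of-2 positions; data bits are at positions {3,5,6,7,9,10,11,12,13,14,15,17,18,19,20,21,22,23,24,25,26,27,28,29,30,31} (1-indexed).
Extract: c[3]=0 c[5]=0 c[6]=0 c[7]=0 c[9]=0 c[10]=1 c[11]=0 c[12]=0 c[13]=1 c[14]=1 c[15]=0 c[17]=0 c[18]=0 c[19]=0 c[20]=1 c[21]=1 c[22]=1 c[23]=0 c[24]=1 c[25]=1 c[26]=0 c[27]=1 c[28]=0 c[29]=0 c[30]=1 c[31]=0
Data = 00000100110000111011010010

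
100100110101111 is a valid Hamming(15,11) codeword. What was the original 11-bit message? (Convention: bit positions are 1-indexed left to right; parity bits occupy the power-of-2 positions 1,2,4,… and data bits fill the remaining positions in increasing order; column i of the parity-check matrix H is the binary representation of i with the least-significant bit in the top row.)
Parity bits occupy power-of-2 positions; data bits are at positions {3,5,6,7,9,10,11,12,13,14,15} (1-indexed).
Extract: c[3]=0 c[5]=0 c[6]=0 c[7]=1 c[9]=0 c[10]=1 c[11]=0 c[12]=1 c[13]=1 c[14]=1 c[15]=1
Data = 00010101111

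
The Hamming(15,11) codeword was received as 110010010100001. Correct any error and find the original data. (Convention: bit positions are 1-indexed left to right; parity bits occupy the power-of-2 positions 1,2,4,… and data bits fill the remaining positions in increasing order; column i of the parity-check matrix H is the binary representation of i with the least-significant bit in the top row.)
Syndrome s = H · r^T (mod 2), r = 110010010100001:
  s[0] = (101010101010101)·(110010010100001) mod 2 = 1+0+0+0+1+0+0+0+0+0+0+0+0+0+1 mod 2 = 1
  s[1] = (011001100110011)·(110010010100001) mod 2 = 0+1+0+0+0+0+0+0+0+1+0+0+0+0+1 mod 2 = 1
  s[2] = (000111100001111)·(110010010100001) mod 2 = 0+0+0+0+1+0+0+0+0+0+0+0+0+0+1 mod 2 = 0
  s[3] = (000000011111111)·(110010010100001) mod 2 = 0+0+0+0+0+0+0+1+0+1+0+0+0+0+1 mod 2 = 1
Syndrome = 1101
Column 11 of H equals this syndrome → error at bit 11 (1-indexed).
Flip bit 11: 110010010100001 → 110010010110001
Extract data bits at positions {3,5,6,7,9,10,11,12,13,14,15}: 01000110001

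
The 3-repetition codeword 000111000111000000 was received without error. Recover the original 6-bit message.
Split into 3-bit blocks: 000 111 000 111 000 000
Data = 010100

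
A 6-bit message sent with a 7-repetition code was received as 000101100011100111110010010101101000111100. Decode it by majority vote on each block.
Split into 7-bit blocks and majority-vote each:
  block 1 = 0001011: 3 ones, 4 zeros → 0
  block 2 = 0001110: 3 ones, 4 zeros → 0
  block 3 = 0111110: 5 ones, 2 zeros → 1
  block 4 = 0100101: 3 ones, 4 zeros → 0
  block 5 = 0110100: 3 ones, 4 zeros → 0
  block 6 = 0111100: 4 ones, 3 zeros → 1
Decoded = 001001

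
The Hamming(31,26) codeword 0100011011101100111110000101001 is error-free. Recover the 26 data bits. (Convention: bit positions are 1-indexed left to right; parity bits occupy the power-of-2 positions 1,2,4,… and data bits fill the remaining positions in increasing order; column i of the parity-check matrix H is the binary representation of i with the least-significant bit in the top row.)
Parity bits occupy power-of-2 positions; data bits are at positions {3,5,6,7,9,10,11,12,13,14,15,17,18,19,20,21,22,23,24,25,26,27,28,29,30,31} (1-indexed).
Extract: c[3]=0 c[5]=0 c[6]=1 c[7]=1 c[9]=1 c[10]=1 c[11]=1 c[12]=0 c[13]=1 c[14]=1 c[15]=0 c[17]=1 c[18]=1 c[19]=1 c[20]=1 c[21]=1 c[22]=0 c[23]=0 c[24]=0 c[25]=0 c[26]=1 c[27]=0 c[28]=1 c[29]=0 c[30]=0 c[31]=1
Data = 00111110110111110000101001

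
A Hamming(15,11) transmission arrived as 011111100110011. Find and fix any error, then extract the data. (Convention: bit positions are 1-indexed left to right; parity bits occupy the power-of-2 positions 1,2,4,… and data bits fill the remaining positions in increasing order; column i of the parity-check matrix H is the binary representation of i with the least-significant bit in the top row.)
Syndrome s = H · r^T (mod 2), r = 011111100110011:
  s[0] = (101010101010101)·(011111100110011) mod 2 = 0+0+1+0+1+0+1+0+0+0+1+0+0+0+1 mod 2 = 1
  s[1] = (011001100110011)·(011111100110011) mod 2 = 0+1+1+0+0+1+1+0+0+1+1+0+0+1+1 mod 2 = 0
  s[2] = (000111100001111)·(011111100110011) mod 2 = 0+0+0+1+1+1+1+0+0+0+0+0+0+1+1 mod 2 = 0
  s[3] = (000000011111111)·(011111100110011) mod 2 = 0+0+0+0+0+0+0+0+0+1+1+0+0+1+1 mod 2 = 0
Syndrome = 1000
Column 1 of H equals this syndrome → error at bit 1 (1-indexed).
Flip bit 1: 011111100110011 → 111111100110011
Extract data bits at positions {3,5,6,7,9,10,11,12,13,14,15}: 11110110011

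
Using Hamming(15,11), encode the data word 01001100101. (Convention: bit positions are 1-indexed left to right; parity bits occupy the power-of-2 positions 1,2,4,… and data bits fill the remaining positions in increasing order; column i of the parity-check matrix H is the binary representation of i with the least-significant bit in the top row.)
Codeword c = d · G (mod 2), d = 01001100101:
  c[0] = d·G[:,0] = (01001100101)·(11011010101) mod 2 = 0+1+0+0+1+0+0+0+1+0+1 mod 2 = 0
  c[1] = d·G[:,1] = (01001100101)·(10110110011) mod 2 = 0+0+0+0+0+1+0+0+0+0+1 mod 2 = 0
  c[2] = d·G[:,2] = (01001100101)·(10000000000) mod 2 = 0+0+0+0+0+0+0+0+0+0+0 mod 2 = 0
  c[3] = d·G[:,3] = (01001100101)·(01110001111) mod 2 = 0+1+0+0+0+0+0+0+1+0+1 mod 2 = 1
  c[4] = d·G[:,4] = (01001100101)·(01000000000) mod 2 = 0+1+0+0+0+0+0+0+0+0+0 mod 2 = 1
  c[5] = d·G[:,5] = (01001100101)·(00100000000) mod 2 = 0+0+0+0+0+0+0+0+0+0+0 mod 2 = 0
  c[6] = d·G[:,6] = (01001100101)·(00010000000) mod 2 = 0+0+0+0+0+0+0+0+0+0+0 mod 2 = 0
  c[7] = d·G[:,7] = (01001100101)·(00001111111) mod 2 = 0+0+0+0+1+1+0+0+1+0+1 mod 2 = 0
  c[8] = d·G[:,8] = (01001100101)·(00001000000) mod 2 = 0+0+0+0+1+0+0+0+0+0+0 mod 2 = 1
  c[9] = d·G[:,9] = (01001100101)·(00000100000) mod 2 = 0+0+0+0+0+1+0+0+0+0+0 mod 2 = 1
  c[10] = d·G[:,10] = (01001100101)·(00000010000) mod 2 = 0+0+0+0+0+0+0+0+0+0+0 mod 2 = 0
  c[11] = d·G[:,11] = (01001100101)·(00000001000) mod 2 = 0+0+0+0+0+0+0+0+0+0+0 mod 2 = 0
  c[12] = d·G[:,12] = (01001100101)·(00000000100) mod 2 = 0+0+0+0+0+0+0+0+1+0+0 mod 2 = 1
  c[13] = d·G[:,13] = (01001100101)·(00000000010) mod 2 = 0+0+0+0+0+0+0+0+0+0+0 mod 2 = 0
  c[14] = d·G[:,14] = (01001100101)·(00000000001) mod 2 = 0+0+0+0+0+0+0+0+0+0+1 mod 2 = 1
Codeword = 000110001100101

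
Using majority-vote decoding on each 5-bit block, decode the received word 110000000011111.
Split into 5-bit blocks and majority-vote each:
  block 1 = 11000: 2 ones, 3 zeros → 0
  block 2 = 00000: 0 ones, 5 zeros → 0
  block 3 = 11111: 5 ones, 0 zeros → 1
Decoded = 001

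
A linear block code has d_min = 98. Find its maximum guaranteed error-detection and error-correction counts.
(a) Detection requires d_min ≥ e+1, so e ≤ d_min − 1 = 97.
(b) Correction requires d_min ≥ 2t+1, so t ≤ ⌊(d_min − 1)/2⌋ = ⌊97/2⌋ = 48.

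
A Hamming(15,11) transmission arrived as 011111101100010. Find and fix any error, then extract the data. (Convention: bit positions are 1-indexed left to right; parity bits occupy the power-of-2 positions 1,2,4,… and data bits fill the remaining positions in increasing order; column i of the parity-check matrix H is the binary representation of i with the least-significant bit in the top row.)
Syndrome s = H · r^T (mod 2), r = 011111101100010:
  s[0] = (101010101010101)·(011111101100010) mod 2 = 0+0+1+0+1+0+1+0+1+0+0+0+0+0+0 mod 2 = 0
  s[1] = (011001100110011)·(011111101100010) mod 2 = 0+1+1+0+0+1+1+0+0+1+0+0+0+1+0 mod 2 = 0
  s[2] = (000111100001111)·(011111101100010) mod 2 = 0+0+0+1+1+1+1+0+0+0+0+0+0+1+0 mod 2 = 1
  s[3] = (000000011111111)·(011111101100010) mod 2 = 0+0+0+0+0+0+0+0+1+1+0+0+0+1+0 mod 2 = 1
Syndrome = 0011
Column 12 of H equals this syndrome → error at bit 12 (1-indexed).
Flip bit 12: 011111101100010 → 011111101101010
Extract data bits at positions {3,5,6,7,9,10,11,12,13,14,15}: 11111101010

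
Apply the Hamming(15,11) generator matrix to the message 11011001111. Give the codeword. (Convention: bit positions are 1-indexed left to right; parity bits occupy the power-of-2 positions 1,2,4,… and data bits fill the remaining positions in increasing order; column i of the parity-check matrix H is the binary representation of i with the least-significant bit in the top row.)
Codeword c = d · G (mod 2), d = 11011001111:
  c[0] = d·G[:,0] = (11011001111)·(11011010101) mod 2 = 1+1+0+1+1+0+0+0+1+0+1 mod 2 = 0
  c[1] = d·G[:,1] = (11011001111)·(10110110011) mod 2 = 1+0+0+1+0+0+0+0+0+1+1 mod 2 = 0
  c[2] = d·G[:,2] = (11011001111)·(10000000000) mod 2 = 1+0+0+0+0+0+0+0+0+0+0 mod 2 = 1
  c[3] = d·G[:,3] = (11011001111)·(01110001111) mod 2 = 0+1+0+1+0+0+0+1+1+1+1 mod 2 = 0
  c[4] = d·G[:,4] = (11011001111)·(01000000000) mod 2 = 0+1+0+0+0+0+0+0+0+0+0 mod 2 = 1
  c[5] = d·G[:,5] = (11011001111)·(00100000000) mod 2 = 0+0+0+0+0+0+0+0+0+0+0 mod 2 = 0
  c[6] = d·G[:,6] = (11011001111)·(00010000000) mod 2 = 0+0+0+1+0+0+0+0+0+0+0 mod 2 = 1
  c[7] = d·G[:,7] = (11011001111)·(00001111111) mod 2 = 0+0+0+0+1+0+0+1+1+1+1 mod 2 = 1
  c[8] = d·G[:,8] = (11011001111)·(00001000000) mod 2 = 0+0+0+0+1+0+0+0+0+0+0 mod 2 = 1
  c[9] = d·G[:,9] = (11011001111)·(00000100000) mod 2 = 0+0+0+0+0+0+0+0+0+0+0 mod 2 = 0
  c[10] = d·G[:,10] = (11011001111)·(00000010000) mod 2 = 0+0+0+0+0+0+0+0+0+0+0 mod 2 = 0
  c[11] = d·G[:,11] = (11011001111)·(00000001000) mod 2 = 0+0+0+0+0+0+0+1+0+0+0 mod 2 = 1
  c[12] = d·G[:,12] = (11011001111)·(00000000100) mod 2 = 0+0+0+0+0+0+0+0+1+0+0 mod 2 = 1
  c[13] = d·G[:,13] = (11011001111)·(00000000010) mod 2 = 0+0+0+0+0+0+0+0+0+1+0 mod 2 = 1
  c[14] = d·G[:,14] = (11011001111)·(00000000001) mod 2 = 0+0+0+0+0+0+0+0+0+0+1 mod 2 = 1
Codeword = 001010111001111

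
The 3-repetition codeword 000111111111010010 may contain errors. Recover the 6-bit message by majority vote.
Split into 3-bit blocks and majority-vote each:
  block 1 = 000: 0 ones, 3 zeros → 0
  block 2 = 111: 3 ones, 0 zeros → 1
  block 3 = 111: 3 ones, 0 zeros → 1
  block 4 = 111: 3 ones, 0 zeros → 1
  block 5 = 010: 1 ones, 2 zeros → 0
  block 6 = 010: 1 ones, 2 zeros → 0
Decoded = 011100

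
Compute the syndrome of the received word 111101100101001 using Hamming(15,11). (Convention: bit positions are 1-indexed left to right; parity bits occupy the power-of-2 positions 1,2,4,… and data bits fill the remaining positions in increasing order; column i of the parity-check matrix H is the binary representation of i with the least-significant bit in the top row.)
Syndrome s = H · r^T (mod 2), r = 111101100101001:
  s[0] = (101010101010101)·(111101100101001) mod 2 = 1+0+1+0+0+0+1+0+0+0+0+0+0+0+1 mod 2 = 0
  s[1] = (011001100110011)·(111101100101001) mod 2 = 0+1+1+0+0+1+1+0+0+1+0+0+0+0+1 mod 2 = 0
  s[2] = (000111100001111)·(111101100101001) mod 2 = 0+0+0+1+0+1+1+0+0+0+0+1+0+0+1 mod 2 = 1
  s[3] = (000000011111111)·(111101100101001) mod 2 = 0+0+0+0+0+0+0+0+0+1+0+1+0+0+1 mod 2 = 1
Syndrome = 0011
Non-zero syndrome: error at position 12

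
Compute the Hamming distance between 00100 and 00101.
XOR = 00001, count of 1s = 1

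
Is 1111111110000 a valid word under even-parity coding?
Sum of all bits: 1+1+1+1+1+1+1+1+1+0+0+0+0 = 9; 9 mod 2 = 1. Result is 1 → parity error detected.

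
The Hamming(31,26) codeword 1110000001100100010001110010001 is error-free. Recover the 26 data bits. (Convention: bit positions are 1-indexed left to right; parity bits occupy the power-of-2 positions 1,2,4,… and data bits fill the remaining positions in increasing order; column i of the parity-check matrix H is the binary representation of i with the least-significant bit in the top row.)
Parity bits occupy power-of-2 positions; data bits are at positions {3,5,6,7,9,10,11,12,13,14,15,17,18,19,20,21,22,23,24,25,26,27,28,29,30,31} (1-indexed).
Extract: c[3]=1 c[5]=0 c[6]=0 c[7]=0 c[9]=0 c[10]=1 c[11]=1 c[12]=0 c[13]=0 c[14]=1 c[15]=0 c[17]=0 c[18]=1 c[19]=0 c[20]=0 c[21]=0 c[22]=1 c[23]=1 c[24]=1 c[25]=0 c[26]=0 c[27]=1 c[28]=0 c[29]=0 c[30]=0 c[31]=1
Data = 10000110010010001110010001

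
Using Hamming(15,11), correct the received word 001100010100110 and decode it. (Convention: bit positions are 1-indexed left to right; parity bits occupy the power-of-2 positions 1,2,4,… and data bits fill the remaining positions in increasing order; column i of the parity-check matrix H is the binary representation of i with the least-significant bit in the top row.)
Syndrome s = H · r^T (mod 2), r = 001100010100110:
  s[0] = (101010101010101)·(001100010100110) mod 2 = 0+0+1+0+0+0+0+0+0+0+0+0+1+0+0 mod 2 = 0
  s[1] = (011001100110011)·(001100010100110) mod 2 = 0+0+1+0+0+0+0+0+0+1+0+0+0+1+0 mod 2 = 1
  s[2] = (000111100001111)·(001100010100110) mod 2 = 0+0+0+1+0+0+0+0+0+0+0+0+1+1+0 mod 2 = 1
  s[3] = (000000011111111)·(001100010100110) mod 2 = 0+0+0+0+0+0+0+1+0+1+0+0+1+1+0 mod 2 = 0
Syndrome = 0110
Column 6 of H equals this syndrome → error at bit 6 (1-indexed).
Flip bit 6: 001100010100110 → 001101010100110
Extract data bits at positions {3,5,6,7,9,10,11,12,13,14,15}: 10100100110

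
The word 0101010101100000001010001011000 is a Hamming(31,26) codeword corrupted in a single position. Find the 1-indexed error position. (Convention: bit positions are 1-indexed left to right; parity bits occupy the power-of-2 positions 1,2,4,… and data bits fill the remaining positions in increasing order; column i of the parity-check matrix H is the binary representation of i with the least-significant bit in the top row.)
Syndrome s = H · r^T (mod 2), r = 0101010101100000001010001011000:
  s[0] = (1010101010101010101010101010101)·(0101010101100000001010001011000) mod 2 = 0+0+0+0+0+0+0+0+0+0+1+0+0+0+0+0+0+0+1+0+1+0+0+0+1+0+1+0+0+0+0 mod 2 = 1
  s[1] = (0110011001100110011001100110011)·(0101010101100000001010001011000) mod 2 = 0+1+0+0+0+1+0+0+0+1+1+0+0+0+0+0+0+0+1+0+0+0+0+0+0+0+1+0+0+0+0 mod 2 = 0
  s[2] = (0001111000011110000111100001111)·(0101010101100000001010001011000) mod 2 = 0+0+0+1+0+1+0+0+0+0+0+0+0+0+0+0+0+0+0+0+1+0+0+0+0+0+0+1+0+0+0 mod 2 = 0
  s[3] = (0000000111111110000000011111111)·(0101010101100000001010001011000) mod 2 = 0+0+0+0+0+0+0+1+0+1+1+0+0+0+0+0+0+0+0+0+0+0+0+0+1+0+1+1+0+0+0 mod 2 = 0
  s[4] = (0000000000000001111111111111111)·(0101010101100000001010001011000) mod 2 = 0+0+0+0+0+0+0+0+0+0+0+0+0+0+0+0+0+0+1+0+1+0+0+0+1+0+1+1+0+0+0 mod 2 = 1
Syndrome = 10001
Column i of H is the binary representation of i, so the syndrome is the binary index of the flipped bit.
Read s = 10001 with s[0] as LSB: 1·2^0 + 0·2^1 + 0·2^2 + 0·2^3 + 1·2^4 = 17.
Error is at bit position 17.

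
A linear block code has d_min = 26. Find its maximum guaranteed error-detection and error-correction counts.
(a) Detection requires d_min ≥ e+1, so e ≤ d_min − 1 = 25.
(b) Correction requires d_min ≥ 2t+1, so t ≤ ⌊(d_min − 1)/2⌋ = ⌊25/2⌋ = 12.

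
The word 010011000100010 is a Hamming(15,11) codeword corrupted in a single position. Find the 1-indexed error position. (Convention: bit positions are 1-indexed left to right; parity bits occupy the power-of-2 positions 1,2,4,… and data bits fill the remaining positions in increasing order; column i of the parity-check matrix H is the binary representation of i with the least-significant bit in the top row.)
Syndrome s = H · r^T (mod 2), r = 010011000100010:
  s[0] = (101010101010101)·(010011000100010) mod 2 = 0+0+0+0+1+0+0+0+0+0+0+0+0+0+0 mod 2 = 1
  s[1] = (011001100110011)·(010011000100010) mod 2 = 0+1+0+0+0+1+0+0+0+1+0+0+0+1+0 mod 2 = 0
  s[2] = (000111100001111)·(010011000100010) mod 2 = 0+0+0+0+1+1+0+0+0+0+0+0+0+1+0 mod 2 = 1
  s[3] = (000000011111111)·(010011000100010) mod 2 = 0+0+0+0+0+0+0+0+0+1+0+0+0+1+0 mod 2 = 0
Syndrome = 1010
Column i of H is the binary representation of i, so the syndrome is the binary index of the flipped bit.
Read s = 1010 with s[0] as LSB: 1·2^0 + 0·2^1 + 1·2^2 + 0·2^3 = 5.
Error is at bit position 5.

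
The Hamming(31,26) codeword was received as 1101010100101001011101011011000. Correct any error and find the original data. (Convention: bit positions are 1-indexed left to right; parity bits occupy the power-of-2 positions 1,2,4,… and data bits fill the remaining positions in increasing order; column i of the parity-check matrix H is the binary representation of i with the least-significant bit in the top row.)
Syndrome s = H · r^T (mod 2), r = 1101010100101001011101011011000:
  s[0] = (1010101010101010101010101010101)·(1101010100101001011101011011000) mod 2 = 1+0+0+0+0+0+0+0+0+0+1+0+1+0+0+0+0+0+1+0+0+0+0+0+1+0+1+0+0+0+0 mod 2 = 0
  s[1] = (0110011001100110011001100110011)·(1101010100101001011101011011000) mod 2 = 0+1+0+0+0+1+0+0+0+0+1+0+0+0+0+0+0+1+1+0+0+1+0+0+0+0+1+0+0+0+0 mod 2 = 1
  s[2] = (0001111000011110000111100001111)·(1101010100101001011101011011000) mod 2 = 0+0+0+1+0+1+0+0+0+0+0+0+1+0+0+0+0+0+0+1+0+1+0+0+0+0+0+1+0+0+0 mod 2 = 0
  s[3] = (0000000111111110000000011111111)·(1101010100101001011101011011000) mod 2 = 0+0+0+0+0+0+0+1+0+0+1+0+1+0+0+0+0+0+0+0+0+0+0+1+1+0+1+1+0+0+0 mod 2 = 1
  s[4] = (0000000000000001111111111111111)·(1101010100101001011101011011000) mod 2 = 0+0+0+0+0+0+0+0+0+0+0+0+0+0+0+1+0+1+1+1+0+1+0+1+1+0+1+1+0+0+0 mod 2 = 1
Syndrome = 01011
Column 26 of H equals this syndrome → error at bit 26 (1-indexed).
Flip bit 26: 1101010100101001011101011011000 → 1101010100101001011101011111000
Extract data bits at positions {3,5,6,7,9,10,11,12,13,14,15,17,18,19,20,21,22,23,24,25,26,27,28,29,30,31}: 00100010100011101011111000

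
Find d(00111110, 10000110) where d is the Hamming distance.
XOR = 10111000, count of 1s = 4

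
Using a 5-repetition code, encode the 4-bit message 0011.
Repeat each bit 5× and concatenate:
0→00000  0→00000  1→11111  1→11111
Codeword = 00000000001111111111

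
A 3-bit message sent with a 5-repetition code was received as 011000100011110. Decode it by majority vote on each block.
Split into 5-bit blocks and majority-vote each:
  block 1 = 01100: 2 ones, 3 zeros → 0
  block 2 = 01000: 1 ones, 4 zeros → 0
  block 3 = 11110: 4 ones, 1 zeros → 1
Decoded = 001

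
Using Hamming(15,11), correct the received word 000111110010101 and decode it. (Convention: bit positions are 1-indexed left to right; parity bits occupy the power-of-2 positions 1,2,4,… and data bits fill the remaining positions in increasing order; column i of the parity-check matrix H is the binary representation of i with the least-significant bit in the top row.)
Syndrome s = H · r^T (mod 2), r = 000111110010101:
  s[0] = (101010101010101)·(000111110010101) mod 2 = 0+0+0+0+1+0+1+0+0+0+1+0+1+0+1 mod 2 = 1
  s[1] = (011001100110011)·(000111110010101) mod 2 = 0+0+0+0+0+1+1+0+0+0+1+0+0+0+1 mod 2 = 0
  s[2] = (000111100001111)·(000111110010101) mod 2 = 0+0+0+1+1+1+1+0+0+0+0+0+1+0+1 mod 2 = 0
  s[3] = (000000011111111)·(000111110010101) mod 2 = 0+0+0+0+0+0+0+1+0+0+1+0+1+0+1 mod 2 = 0
Syndrome = 1000
Column 1 of H equals this syndrome → error at bit 1 (1-indexed).
Flip bit 1: 000111110010101 → 100111110010101
Extract data bits at positions {3,5,6,7,9,10,11,12,13,14,15}: 01110010101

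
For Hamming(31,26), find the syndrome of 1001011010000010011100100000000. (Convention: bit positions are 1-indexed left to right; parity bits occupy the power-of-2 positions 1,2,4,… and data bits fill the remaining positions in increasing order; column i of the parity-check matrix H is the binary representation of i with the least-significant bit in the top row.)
Syndrome s = H · r^T (mod 2), r = 1001011010000010011100100000000:
  s[0] = (1010101010101010101010101010101)·(1001011010000010011100100000000) mod 2 = 1+0+0+0+0+0+1+0+1+0+0+0+0+0+1+0+0+0+1+0+0+0+1+0+0+0+0+0+0+0+0 mod 2 = 0
  s[1] = (0110011001100110011001100110011)·(1001011010000010011100100000000) mod 2 = 0+0+0+0+0+1+1+0+0+0+0+0+0+0+1+0+0+1+1+0+0+0+1+0+0+0+0+0+0+0+0 mod 2 = 0
  s[2] = (0001111000011110000111100001111)·(1001011010000010011100100000000) mod 2 = 0+0+0+1+0+1+1+0+0+0+0+0+0+0+1+0+0+0+0+1+0+0+1+0+0+0+0+0+0+0+0 mod 2 = 0
  s[3] = (0000000111111110000000011111111)·(1001011010000010011100100000000) mod 2 = 0+0+0+0+0+0+0+0+1+0+0+0+0+0+1+0+0+0+0+0+0+0+0+0+0+0+0+0+0+0+0 mod 2 = 0
  s[4] = (0000000000000001111111111111111)·(1001011010000010011100100000000) mod 2 = 0+0+0+0+0+0+0+0+0+0+0+0+0+0+0+0+0+1+1+1+0+0+1+0+0+0+0+0+0+0+0 mod 2 = 0
Syndrome = 00000
s = 0: no error detected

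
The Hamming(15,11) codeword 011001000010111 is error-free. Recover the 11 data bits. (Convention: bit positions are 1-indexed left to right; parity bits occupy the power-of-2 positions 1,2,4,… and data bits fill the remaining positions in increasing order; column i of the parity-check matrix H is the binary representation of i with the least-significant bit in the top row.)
Parity bits occupy power-of-2 positions; data bits are at positions {3,5,6,7,9,10,11,12,13,14,15} (1-indexed).
Extract: c[3]=1 c[5]=0 c[6]=1 c[7]=0 c[9]=0 c[10]=0 c[11]=1 c[12]=0 c[13]=1 c[14]=1 c[15]=1
Data = 10100010111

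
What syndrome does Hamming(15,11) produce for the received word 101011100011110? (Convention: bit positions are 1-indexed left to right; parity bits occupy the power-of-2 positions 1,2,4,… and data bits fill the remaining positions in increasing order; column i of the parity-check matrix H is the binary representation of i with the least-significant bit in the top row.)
Syndrome s = H · r^T (mod 2), r = 101011100011110:
  s[0] = (101010101010101)·(101011100011110) mod 2 = 1+0+1+0+1+0+1+0+0+0+1+0+1+0+0 mod 2 = 0
  s[1] = (011001100110011)·(101011100011110) mod 2 = 0+0+1+0+0+1+1+0+0+0+1+0+0+1+0 mod 2 = 1
  s[2] = (000111100001111)·(101011100011110) mod 2 = 0+0+0+0+1+1+1+0+0+0+0+1+1+1+0 mod 2 = 0
  s[3] = (000000011111111)·(101011100011110) mod 2 = 0+0+0+0+0+0+0+0+0+0+1+1+1+1+0 mod 2 = 0
Syndrome = 0100
Non-zero syndrome: error at position 2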